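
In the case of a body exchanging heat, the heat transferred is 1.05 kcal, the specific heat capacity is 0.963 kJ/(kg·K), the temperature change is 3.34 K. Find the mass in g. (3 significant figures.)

1370 g

Rearranging Q = m·c·ΔT for m: m = Q/(c·ΔT).
Q = 1.05 kcal = 4393 J; c = 0.963 kJ/(kg·K) = 963.0 J/(kg·K); ΔT = 3.34 K.
m = 1.366 kg
1.366 kg × (1 g / 0.001000 kg) = 1366 g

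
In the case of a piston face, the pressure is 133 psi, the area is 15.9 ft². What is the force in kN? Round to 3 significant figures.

Solving P = F/A for F: F = P·A.
P = 133 psi = 9.170×10^5 Pa; A = 15.9 ft² = 1.477 m².
F = 1.355×10^6 N  (the unit combination reduces to kg·m/s² = N)
1.355×10^6 N × (1 kN / 1000 N) = 1355 kN

1350 kN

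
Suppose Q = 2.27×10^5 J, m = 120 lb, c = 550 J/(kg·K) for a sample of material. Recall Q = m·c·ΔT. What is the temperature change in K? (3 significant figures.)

7.58 K

Solving Q = m·c·ΔT for ΔT: ΔT = Q/(m·c).
Q = 2.27×10^5 J; m = 120 lb = 54.43 kg; c = 550 J/(kg·K).
ΔT = 7.583 K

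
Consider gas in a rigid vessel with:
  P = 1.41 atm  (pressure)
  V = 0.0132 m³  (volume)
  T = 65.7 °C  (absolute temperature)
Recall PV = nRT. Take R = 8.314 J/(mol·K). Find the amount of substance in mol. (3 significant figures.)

From the ideal-gas law: n = PV/(RT).
P = 1.41 atm = 1.429×10^5 Pa; V = 0.0132 m³; T = 65.7 °C = 338.8 K; R = 8.314 J/(mol·K).
n = 0.6694 mol

0.669 mol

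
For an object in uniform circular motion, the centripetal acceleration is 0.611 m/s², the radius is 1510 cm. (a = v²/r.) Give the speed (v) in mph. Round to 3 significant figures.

6.79 mph

Rearranging: v = √(a·r).
a = 0.611 m/s²; r = 1510 cm = 15.10 m.
v = 3.037 m/s
3.037 m/s × (1 mph / 0.4470 m/s) = 6.795 mph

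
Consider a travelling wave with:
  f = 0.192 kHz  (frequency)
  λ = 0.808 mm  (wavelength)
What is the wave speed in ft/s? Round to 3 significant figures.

Directly: v = fλ.
f = 0.192 kHz = 192.0 Hz; λ = 0.808 mm = 8.080×10^-4 m.
v = 0.1551 m/s
0.1551 m/s × (1 ft/s / 0.3048 m/s) = 0.5090 ft/s

0.509 ft/s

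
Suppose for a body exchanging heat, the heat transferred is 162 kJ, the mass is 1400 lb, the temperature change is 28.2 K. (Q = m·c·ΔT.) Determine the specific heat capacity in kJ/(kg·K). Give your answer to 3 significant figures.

Rearranging: c = Q/(m·ΔT).
Q = 162 kJ = 1.620×10^5 J; m = 1400 lb = 635.0 kg; ΔT = 28.2 K.
c = 9.046 J/(kg·K)
9.046 J/(kg·K) × (1 kJ/(kg·K) / 1000 J/(kg·K)) = 0.009046 kJ/(kg·K)

0.00905 kJ/(kg·K)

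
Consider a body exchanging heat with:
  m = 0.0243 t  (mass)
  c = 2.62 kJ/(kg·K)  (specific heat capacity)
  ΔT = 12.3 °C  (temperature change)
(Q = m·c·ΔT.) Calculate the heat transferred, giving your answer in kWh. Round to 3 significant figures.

0.218 kWh

Directly: Q = mcΔT.
m = 0.0243 t = 24.30 kg; c = 2.62 kJ/(kg·K) = 2620 J/(kg·K); ΔT = 12.3 °C = 12.30 K.
Q = 7.831×10^5 J  (the unit combination reduces to kg·m²/s² = J)
7.831×10^5 J × (1 kWh / 3.600×10^6 J) = 0.2175 kWh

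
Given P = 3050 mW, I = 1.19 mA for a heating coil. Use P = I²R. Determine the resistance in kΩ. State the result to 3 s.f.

2150 kΩ

Solving P = I²R for R: R = P/I².
P = 3050 mW = 3.050 W; I = 1.19 mA = 0.001190 A.
R = 2.154×10^6 Ω
2.154×10^6 Ω × (1 kΩ / 1000 Ω) = 2154 kΩ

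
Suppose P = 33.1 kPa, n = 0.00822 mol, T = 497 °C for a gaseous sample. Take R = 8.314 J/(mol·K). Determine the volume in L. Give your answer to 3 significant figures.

Rearranging PV = nRT for V: V = nRT/P.
P = 33.1 kPa = 33100 Pa; n = 0.00822 mol; T = 497 °C = 770.1 K; R = 8.314 J/(mol·K).
V = 0.001590 m³
0.001590 m³ × (1 L / 0.001000 m³) = 1.590 L

1.59 L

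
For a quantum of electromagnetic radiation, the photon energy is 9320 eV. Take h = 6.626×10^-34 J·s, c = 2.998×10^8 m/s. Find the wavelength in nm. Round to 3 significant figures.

0.133 nm

Rearranging: λ = hc/E.
E = 9320 eV = 1.493×10^-15 J; h = 6.626×10^-34 J·s; c = 2.998×10^8 m/s.
λ = 1.330×10^-10 m
1.330×10^-10 m × (1 nm / 1.000×10^-9 m) = 0.1330 nm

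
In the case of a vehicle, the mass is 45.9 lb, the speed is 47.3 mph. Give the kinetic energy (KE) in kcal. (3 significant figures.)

Directly: KE = ½mv².
m = 45.9 lb = 20.82 kg; v = 47.3 mph = 21.14 m/s.
KE = 4654 J
4654 J × (1 kcal / 4184 J) = 1.112 kcal

1.11 kcal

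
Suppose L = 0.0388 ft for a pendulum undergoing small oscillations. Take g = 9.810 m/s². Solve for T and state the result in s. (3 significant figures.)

0.218 s

Directly: T = 2π√(L/g).
L = 0.0388 ft = 0.01183 m; g = 9.810 m/s².
T = 0.2182 s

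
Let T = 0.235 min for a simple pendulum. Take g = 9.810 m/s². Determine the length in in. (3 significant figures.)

Rearranging T = 2π√(L/g) for L: L = g·(T/2π)².
T = 0.235 min = 14.10 s; g = 9.810 m/s².
L = 49.40 m
49.40 m × (1 in / 0.02540 m) = 1945 in

1940 in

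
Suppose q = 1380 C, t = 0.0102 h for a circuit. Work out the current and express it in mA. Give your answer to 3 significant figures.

37600 mA

Solving q = I·t for I: I = q/t.
q = 1380 C; t = 0.0102 h = 36.72 s.
I = 37.58 A
37.58 A × (1 mA / 0.001000 A) = 37582 mA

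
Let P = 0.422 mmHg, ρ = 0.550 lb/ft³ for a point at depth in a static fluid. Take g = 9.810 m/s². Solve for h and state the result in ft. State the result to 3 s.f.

Solving P = ρ·g·h for h: h = P/(ρ·g).
P = 0.422 mmHg = 56.26 Pa; ρ = 0.550 lb/ft³ = 8.810 kg/m³; g = 9.810 m/s².
h = 0.6510 m
0.6510 m × (1 ft / 0.3048 m) = 2.136 ft

2.14 ft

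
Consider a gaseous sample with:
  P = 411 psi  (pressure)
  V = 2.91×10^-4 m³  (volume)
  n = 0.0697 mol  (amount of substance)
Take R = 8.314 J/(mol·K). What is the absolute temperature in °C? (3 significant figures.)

Solving PV = nRT for T: T = PV/(nR).
P = 411 psi = 2.834×10^6 Pa; V = 2.91×10^-4 m³; n = 0.0697 mol; R = 8.314 J/(mol·K).
T = 1423 K
1423 K − 273.15 = 1150 °C

1150 °C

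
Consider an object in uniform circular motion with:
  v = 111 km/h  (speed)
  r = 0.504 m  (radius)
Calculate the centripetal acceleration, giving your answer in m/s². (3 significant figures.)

1890 m/s²

Directly: a = v²/r.
v = 111 km/h = 30.83 m/s; r = 0.504 m.
a = 1886 m/s²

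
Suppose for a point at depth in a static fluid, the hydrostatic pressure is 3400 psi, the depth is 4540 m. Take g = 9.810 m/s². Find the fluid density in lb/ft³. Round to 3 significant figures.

32.9 lb/ft³

Rearranging: ρ = P/(g·h).
P = 3400 psi = 2.344×10^7 Pa; h = 4540 m; g = 9.810 m/s².
ρ = 526.3 kg/m³
526.3 kg/m³ × (1 lb/ft³ / 16.02 kg/m³) = 32.86 lb/ft³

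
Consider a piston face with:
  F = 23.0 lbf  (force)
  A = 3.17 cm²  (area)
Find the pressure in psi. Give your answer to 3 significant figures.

Directly: P = F/A.
F = 23.0 lbf = 102.3 N; A = 3.17 cm² = 3.170×10^-4 m².
P = 3.227×10^5 Pa
3.227×10^5 Pa × (1 psi / 6895 Pa) = 46.81 psi

46.8 psi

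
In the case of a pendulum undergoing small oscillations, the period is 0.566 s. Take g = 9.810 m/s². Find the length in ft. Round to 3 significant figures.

0.261 ft

Rearranging T = 2π√(L/g) for L: L = g·(T/2π)².
T = 0.566 s; g = 9.810 m/s².
L = 0.07961 m
0.07961 m × (1 ft / 0.3048 m) = 0.2612 ft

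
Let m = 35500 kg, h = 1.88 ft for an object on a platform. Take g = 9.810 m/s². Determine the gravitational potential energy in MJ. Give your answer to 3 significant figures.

0.200 MJ

Directly: PE = mgh.
m = 35500 kg; h = 1.88 ft = 0.5730 m; g = 9.810 m/s².
PE = 1.996×10^5 J  (the unit combination reduces to kg·m²/s² = J)
1.996×10^5 J × (1 MJ / 1.000×10^6 J) = 0.1996 MJ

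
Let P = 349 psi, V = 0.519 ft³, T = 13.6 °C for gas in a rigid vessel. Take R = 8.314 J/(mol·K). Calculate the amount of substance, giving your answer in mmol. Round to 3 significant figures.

14800 mmol

Rearranging PV = nRT for n: n = PV/(RT).
P = 349 psi = 2.406×10^6 Pa; V = 0.519 ft³ = 0.01470 m³; T = 13.6 °C = 286.8 K; R = 8.314 J/(mol·K).
n = 14.83 mol
14.83 mol × (1 mmol / 0.001000 mol) = 14833 mmol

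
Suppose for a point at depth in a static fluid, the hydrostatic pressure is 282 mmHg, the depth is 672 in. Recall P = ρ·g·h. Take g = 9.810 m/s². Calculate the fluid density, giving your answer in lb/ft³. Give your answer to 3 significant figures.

Rearranging: ρ = P/(g·h).
P = 282 mmHg = 37597 Pa; h = 672 in = 17.07 m; g = 9.810 m/s².
ρ = 224.5 kg/m³
224.5 kg/m³ × (1 lb/ft³ / 16.02 kg/m³) = 14.02 lb/ft³

14.0 lb/ft³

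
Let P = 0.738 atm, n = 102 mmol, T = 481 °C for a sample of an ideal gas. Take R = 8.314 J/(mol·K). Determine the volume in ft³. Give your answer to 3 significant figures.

Solving PV = nRT for V: V = nRT/P.
P = 0.738 atm = 74778 Pa; n = 102 mmol = 0.1020 mol; T = 481 °C = 754.1 K; R = 8.314 J/(mol·K).
V = 0.008553 m³
0.008553 m³ × (1 ft³ / 0.02832 m³) = 0.3020 ft³

0.302 ft³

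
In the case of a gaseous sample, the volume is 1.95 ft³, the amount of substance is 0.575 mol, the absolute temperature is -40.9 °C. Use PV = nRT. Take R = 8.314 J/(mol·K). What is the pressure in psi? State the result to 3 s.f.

From the ideal-gas law: P = nRT/V.
V = 1.95 ft³ = 0.05522 m³; n = 0.575 mol; T = -40.9 °C = 232.2 K; R = 8.314 J/(mol·K).
P = 20107 Pa  (the unit combination reduces to kg/(m·s²) = Pa)
20107 Pa × (1 psi / 6895 Pa) = 2.916 psi

2.92 psi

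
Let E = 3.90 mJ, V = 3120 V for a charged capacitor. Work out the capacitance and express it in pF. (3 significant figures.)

Rearranging E = ½C·V² for C: C = 2E/V².
E = 3.90 mJ = 0.003900 J; V = 3120 V.
C = 8.013×10^-10 F
8.013×10^-10 F × (1 pF / 1.000×10^-12 F) = 801.3 pF

801 pF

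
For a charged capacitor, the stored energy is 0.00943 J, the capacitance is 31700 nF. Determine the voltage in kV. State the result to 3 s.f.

0.0244 kV

Rearranging: V = √(2E/C).
E = 0.00943 J; C = 31700 nF = 3.170×10^-5 F.
V = 24.39 V
24.39 V × (1 kV / 1000 V) = 0.02439 kV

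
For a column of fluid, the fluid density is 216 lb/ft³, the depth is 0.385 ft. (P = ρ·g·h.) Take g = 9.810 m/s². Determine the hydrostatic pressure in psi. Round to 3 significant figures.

0.578 psi

Directly: P = ρgh.
ρ = 216 lb/ft³ = 3460 kg/m³; h = 0.385 ft = 0.1173 m; g = 9.810 m/s².
P = 3983 Pa  (the unit combination reduces to kg/(m·s²) = Pa)
3983 Pa × (1 psi / 6895 Pa) = 0.5777 psi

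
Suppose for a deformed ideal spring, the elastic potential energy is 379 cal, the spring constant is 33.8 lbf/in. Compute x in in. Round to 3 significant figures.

28.8 in

Rearranging: x = √(2U/k).
U = 379 cal = 1586 J; k = 33.8 lbf/in = 5919 N/m.
x = 0.7320 m
0.7320 m × (1 in / 0.02540 m) = 28.82 in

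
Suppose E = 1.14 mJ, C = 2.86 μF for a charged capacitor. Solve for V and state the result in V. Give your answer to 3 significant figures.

28.2 V

Solving E = ½C·V² for V: V = √(2E/C).
E = 1.14 mJ = 0.001140 J; C = 2.86 μF = 2.860×10^-6 F.
V = 28.23 V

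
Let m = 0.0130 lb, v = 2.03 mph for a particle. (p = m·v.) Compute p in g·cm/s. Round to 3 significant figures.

535 g·cm/s

Directly: p = mv.
m = 0.0130 lb = 0.005897 kg; v = 2.03 mph = 0.9075 m/s.
p = 0.005351 kg·m/s
0.005351 kg·m/s × (1 g·cm/s / 1.000×10^-5 kg·m/s) = 535.1 g·cm/s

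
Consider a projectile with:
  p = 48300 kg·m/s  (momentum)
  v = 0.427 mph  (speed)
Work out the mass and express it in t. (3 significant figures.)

253 t

Solving p = m·v for m: m = p/v.
p = 48300 kg·m/s; v = 0.427 mph = 0.1909 m/s.
m = 2.530×10^5 kg
2.530×10^5 kg × (1 t / 1000 kg) = 253.0 t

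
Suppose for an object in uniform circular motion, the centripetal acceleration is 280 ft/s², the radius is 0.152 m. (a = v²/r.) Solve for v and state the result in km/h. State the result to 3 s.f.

Rearranging a = v²/r for v: v = √(a·r).
a = 280 ft/s² = 85.34 m/s²; r = 0.152 m.
v = 3.602 m/s
3.602 m/s × (1 km/h / 0.2778 m/s) = 12.97 km/h

13.0 km/h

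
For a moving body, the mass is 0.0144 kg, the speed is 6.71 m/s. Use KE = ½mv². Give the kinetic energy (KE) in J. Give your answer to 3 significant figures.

0.324 J

KE is given directly by: KE = ½mv².
m = 0.0144 kg; v = 6.71 m/s.
KE = 0.3242 J  (the unit combination reduces to kg·m²/s² = J)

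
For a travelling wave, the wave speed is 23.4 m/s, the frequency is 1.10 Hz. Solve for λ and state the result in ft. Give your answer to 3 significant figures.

69.8 ft

Rearranging: λ = v/f.
v = 23.4 m/s; f = 1.10 Hz.
λ = 21.27 m
21.27 m × (1 ft / 0.3048 m) = 69.79 ft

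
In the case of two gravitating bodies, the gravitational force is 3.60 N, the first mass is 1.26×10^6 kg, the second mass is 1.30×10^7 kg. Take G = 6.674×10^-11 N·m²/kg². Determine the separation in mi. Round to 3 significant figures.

From Newton's law of gravitation: r = √(G·m₁m₂/F).
F = 3.60 N; m₁ = 1.26×10^6 kg; m₂ = 1.30×10^7 kg; G = 6.674×10^-11 N·m²/kg².
r = 17.43 m
17.43 m × (1 mi / 1609 m) = 0.01083 mi

0.0108 mi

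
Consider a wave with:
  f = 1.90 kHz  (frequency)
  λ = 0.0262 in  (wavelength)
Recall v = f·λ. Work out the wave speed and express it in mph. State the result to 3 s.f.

v is given directly by: v = fλ.
f = 1.90 kHz = 1900 Hz; λ = 0.0262 in = 6.655×10^-4 m.
v = 1.264 m/s
1.264 m/s × (1 mph / 0.4470 m/s) = 2.828 mph

2.83 mph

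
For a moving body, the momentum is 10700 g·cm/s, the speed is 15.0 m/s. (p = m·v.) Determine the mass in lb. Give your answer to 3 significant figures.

Solving p = m·v for m: m = p/v.
p = 10700 g·cm/s = 0.1070 kg·m/s; v = 15.0 m/s.
m = 0.007133 kg
0.007133 kg × (1 lb / 0.4536 kg) = 0.01573 lb

0.0157 lb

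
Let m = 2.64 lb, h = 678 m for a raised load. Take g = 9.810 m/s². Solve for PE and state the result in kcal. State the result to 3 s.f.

1.90 kcal

Directly: PE = mgh.
m = 2.64 lb = 1.197 kg; h = 678 m; g = 9.810 m/s².
PE = 7965 J
7965 J × (1 kcal / 4184 J) = 1.904 kcal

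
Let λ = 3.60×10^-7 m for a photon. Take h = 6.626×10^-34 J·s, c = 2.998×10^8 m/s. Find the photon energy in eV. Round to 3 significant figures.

3.44 eV

E is given directly by: E = hc/λ.
λ = 3.60×10^-7 m; h = 6.626×10^-34 J·s; c = 2.998×10^8 m/s.
E = 5.518×10^-19 J
5.518×10^-19 J × (1 eV / 1.602×10^-19 J) = 3.444 eV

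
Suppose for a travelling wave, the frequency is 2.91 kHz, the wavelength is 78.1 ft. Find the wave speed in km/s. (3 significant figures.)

v is given directly by: v = fλ.
f = 2.91 kHz = 2910 Hz; λ = 78.1 ft = 23.80 m.
v = 69272 m/s
69272 m/s × (1 km/s / 1000 m/s) = 69.27 km/s

69.3 km/s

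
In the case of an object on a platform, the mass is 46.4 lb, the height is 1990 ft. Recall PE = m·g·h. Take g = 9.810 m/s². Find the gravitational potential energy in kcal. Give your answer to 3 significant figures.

PE is given directly by: PE = mgh.
m = 46.4 lb = 21.05 kg; h = 1990 ft = 606.6 m; g = 9.810 m/s².
PE = 1.252×10^5 J  (the unit combination reduces to kg·m²/s² = J)
1.252×10^5 J × (1 kcal / 4184 J) = 29.93 kcal

29.9 kcal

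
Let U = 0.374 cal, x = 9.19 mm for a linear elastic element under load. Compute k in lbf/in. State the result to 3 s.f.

Solving U = ½k·x² for k: k = 2U/x².
U = 0.374 cal = 1.565 J; x = 9.19 mm = 0.009190 m.
k = 37056 N/m
37056 N/m × (1 lbf/in / 175.1 N/m) = 211.6 lbf/in

212 lbf/in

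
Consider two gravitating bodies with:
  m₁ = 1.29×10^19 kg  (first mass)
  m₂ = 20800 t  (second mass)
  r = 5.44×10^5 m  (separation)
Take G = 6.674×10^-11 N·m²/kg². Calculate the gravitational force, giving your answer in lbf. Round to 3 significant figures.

From Newton's law of gravitation: F = Gm₁m₂/r².
m₁ = 1.29×10^19 kg; m₂ = 20800 t = 2.080×10^7 kg; r = 5.44×10^5 m; G = 6.674×10^-11 N·m²/kg².
F = 60512 N
60512 N × (1 lbf / 4.448 N) = 13604 lbf

13600 lbf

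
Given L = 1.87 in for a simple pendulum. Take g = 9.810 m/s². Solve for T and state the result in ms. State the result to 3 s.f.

437 ms

T is given directly by: T = 2π√(L/g).
L = 1.87 in = 0.04750 m; g = 9.810 m/s².
T = 0.4372 s
0.4372 s × (1 ms / 0.001000 s) = 437.2 ms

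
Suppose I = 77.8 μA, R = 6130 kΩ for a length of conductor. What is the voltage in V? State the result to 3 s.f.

477 V

V is given directly by: V = IR.
I = 77.8 μA = 7.780×10^-5 A; R = 6130 kΩ = 6.130×10^6 Ω.
V = 476.9 V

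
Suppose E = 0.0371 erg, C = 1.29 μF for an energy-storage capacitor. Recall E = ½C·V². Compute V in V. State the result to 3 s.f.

0.0758 V

Rearranging: V = √(2E/C).
E = 0.0371 erg = 3.710×10^-9 J; C = 1.29 μF = 1.290×10^-6 F.
V = 0.07584 V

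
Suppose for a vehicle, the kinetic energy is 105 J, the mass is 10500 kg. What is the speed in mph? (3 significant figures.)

Rearranging KE = ½mv² for v: v = √(2·KE/m).
KE = 105 J; m = 10500 kg.
v = 0.1414 m/s
0.1414 m/s × (1 mph / 0.4470 m/s) = 0.3164 mph

0.316 mph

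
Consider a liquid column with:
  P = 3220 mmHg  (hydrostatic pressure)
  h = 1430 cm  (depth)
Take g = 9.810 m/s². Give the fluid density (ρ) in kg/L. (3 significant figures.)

Solving P = ρ·g·h for ρ: ρ = P/(g·h).
P = 3220 mmHg = 4.293×10^5 Pa; h = 1430 cm = 14.30 m; g = 9.810 m/s².
ρ = 3060 kg/m³
3060 kg/m³ × (1 kg/L / 1000 kg/m³) = 3.060 kg/L

3.06 kg/L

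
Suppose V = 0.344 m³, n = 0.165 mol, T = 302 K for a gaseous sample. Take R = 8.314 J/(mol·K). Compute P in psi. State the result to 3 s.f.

0.175 psi

From the ideal-gas law: P = nRT/V.
V = 0.344 m³; n = 0.165 mol; T = 302 K; R = 8.314 J/(mol·K).
P = 1204 Pa
1204 Pa × (1 psi / 6895 Pa) = 0.1747 psi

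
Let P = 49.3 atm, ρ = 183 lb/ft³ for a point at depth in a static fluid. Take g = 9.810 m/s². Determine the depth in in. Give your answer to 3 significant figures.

6840 in

Rearranging P = ρ·g·h for h: h = P/(ρ·g).
P = 49.3 atm = 4.995×10^6 Pa; ρ = 183 lb/ft³ = 2931 kg/m³; g = 9.810 m/s².
h = 173.7 m
173.7 m × (1 in / 0.02540 m) = 6839 in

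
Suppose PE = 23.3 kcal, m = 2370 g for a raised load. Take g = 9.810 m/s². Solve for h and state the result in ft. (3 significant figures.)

Rearranging PE = m·g·h for h: h = PE/(m·g).
PE = 23.3 kcal = 97487 J; m = 2370 g = 2.370 kg; g = 9.810 m/s².
h = 4193 m
4193 m × (1 ft / 0.3048 m) = 13757 ft

13800 ft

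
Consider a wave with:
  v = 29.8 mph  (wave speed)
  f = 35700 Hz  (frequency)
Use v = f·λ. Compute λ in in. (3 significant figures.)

0.0147 in

Rearranging v = f·λ for λ: λ = v/f.
v = 29.8 mph = 13.32 m/s; f = 35700 Hz.
λ = 3.732×10^-4 m
3.732×10^-4 m × (1 in / 0.02540 m) = 0.01469 in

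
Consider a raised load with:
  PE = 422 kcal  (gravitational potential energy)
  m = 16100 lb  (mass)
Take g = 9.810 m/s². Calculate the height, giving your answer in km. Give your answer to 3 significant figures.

Rearranging PE = m·g·h for h: h = PE/(m·g).
PE = 422 kcal = 1.766×10^6 J; m = 16100 lb = 7303 kg; g = 9.810 m/s².
h = 24.65 m
24.65 m × (1 km / 1000 m) = 0.02465 km

0.0246 km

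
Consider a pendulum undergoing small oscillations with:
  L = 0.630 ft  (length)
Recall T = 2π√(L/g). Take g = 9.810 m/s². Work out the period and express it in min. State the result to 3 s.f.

T is given directly by: T = 2π√(L/g).
L = 0.630 ft = 0.1920 m; g = 9.810 m/s².
T = 0.8791 s
0.8791 s × (1 min / 60.00 s) = 0.01465 min

0.0147 min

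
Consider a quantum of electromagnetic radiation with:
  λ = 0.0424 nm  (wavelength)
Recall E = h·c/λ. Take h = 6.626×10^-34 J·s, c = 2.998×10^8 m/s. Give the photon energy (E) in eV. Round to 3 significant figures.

Directly: E = hc/λ.
λ = 0.0424 nm = 4.240×10^-11 m; h = 6.626×10^-34 J·s; c = 2.998×10^8 m/s.
E = 4.685×10^-15 J
4.685×10^-15 J × (1 eV / 1.602×10^-19 J) = 29242 eV

29200 eV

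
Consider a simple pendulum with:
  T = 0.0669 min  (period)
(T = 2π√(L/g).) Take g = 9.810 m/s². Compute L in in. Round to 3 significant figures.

Rearranging T = 2π√(L/g) for L: L = g·(T/2π)².
T = 0.0669 min = 4.014 s; g = 9.810 m/s².
L = 4.004 m
4.004 m × (1 in / 0.02540 m) = 157.6 in

158 in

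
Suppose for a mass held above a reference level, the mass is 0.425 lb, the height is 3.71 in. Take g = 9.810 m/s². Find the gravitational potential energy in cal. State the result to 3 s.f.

0.0426 cal

PE is given directly by: PE = mgh.
m = 0.425 lb = 0.1928 kg; h = 3.71 in = 0.09423 m; g = 9.810 m/s².
PE = 0.1782 J
0.1782 J × (1 cal / 4.184 J) = 0.04259 cal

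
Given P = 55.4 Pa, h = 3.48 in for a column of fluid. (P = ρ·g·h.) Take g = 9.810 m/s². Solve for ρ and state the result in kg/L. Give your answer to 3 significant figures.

0.0639 kg/L

Rearranging: ρ = P/(g·h).
P = 55.4 Pa; h = 3.48 in = 0.08839 m; g = 9.810 m/s².
ρ = 63.89 kg/m³
63.89 kg/m³ × (1 kg/L / 1000 kg/m³) = 0.06389 kg/L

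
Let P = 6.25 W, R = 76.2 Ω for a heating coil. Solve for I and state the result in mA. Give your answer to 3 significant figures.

286 mA

Solving P = I²R for I: I = √(P/R).
P = 6.25 W; R = 76.2 Ω.
I = 0.2864 A
0.2864 A × (1 mA / 0.001000 A) = 286.4 mA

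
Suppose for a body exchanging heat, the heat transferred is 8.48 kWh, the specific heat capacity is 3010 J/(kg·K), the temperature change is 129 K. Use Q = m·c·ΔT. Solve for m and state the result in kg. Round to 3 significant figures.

78.6 kg

Rearranging: m = Q/(c·ΔT).
Q = 8.48 kWh = 3.053×10^7 J; c = 3010 J/(kg·K); ΔT = 129 K.
m = 78.62 kg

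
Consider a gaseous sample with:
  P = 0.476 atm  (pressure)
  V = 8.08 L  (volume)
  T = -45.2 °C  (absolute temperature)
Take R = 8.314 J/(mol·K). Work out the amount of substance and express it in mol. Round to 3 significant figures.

Rearranging: n = PV/(RT).
P = 0.476 atm = 48231 Pa; V = 8.08 L = 0.008080 m³; T = -45.2 °C = 227.9 K; R = 8.314 J/(mol·K).
n = 0.2056 mol

0.206 mol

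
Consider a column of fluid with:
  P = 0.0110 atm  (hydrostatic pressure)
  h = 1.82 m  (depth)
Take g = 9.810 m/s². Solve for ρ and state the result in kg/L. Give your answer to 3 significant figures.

Solving P = ρ·g·h for ρ: ρ = P/(g·h).
P = 0.0110 atm = 1115 Pa; h = 1.82 m; g = 9.810 m/s².
ρ = 62.43 kg/m³
62.43 kg/m³ × (1 kg/L / 1000 kg/m³) = 0.06243 kg/L

0.0624 kg/L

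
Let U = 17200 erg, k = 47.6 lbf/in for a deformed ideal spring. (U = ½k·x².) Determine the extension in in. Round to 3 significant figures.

Solving U = ½k·x² for x: x = √(2U/k).
U = 17200 erg = 0.001720 J; k = 47.6 lbf/in = 8336 N/m.
x = 6.424×10^-4 m
6.424×10^-4 m × (1 in / 0.02540 m) = 0.02529 in

0.0253 in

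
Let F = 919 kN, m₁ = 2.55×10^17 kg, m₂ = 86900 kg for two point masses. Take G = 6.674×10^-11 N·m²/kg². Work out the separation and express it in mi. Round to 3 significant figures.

0.788 mi

From Newton's law of gravitation: r = √(G·m₁m₂/F).
F = 919 kN = 9.190×10^5 N; m₁ = 2.55×10^17 kg; m₂ = 86900 kg; G = 6.674×10^-11 N·m²/kg².
r = 1269 m
1269 m × (1 mi / 1609 m) = 0.7883 mi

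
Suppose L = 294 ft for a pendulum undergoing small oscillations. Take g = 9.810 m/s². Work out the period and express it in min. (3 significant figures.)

0.317 min

Directly: T = 2π√(L/g).
L = 294 ft = 89.61 m; g = 9.810 m/s².
T = 18.99 s
18.99 s × (1 min / 60.00 s) = 0.3165 min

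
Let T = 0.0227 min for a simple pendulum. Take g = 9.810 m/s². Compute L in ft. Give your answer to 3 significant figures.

1.51 ft

Rearranging: L = g·(T/2π)².
T = 0.0227 min = 1.362 s; g = 9.810 m/s².
L = 0.4610 m
0.4610 m × (1 ft / 0.3048 m) = 1.512 ft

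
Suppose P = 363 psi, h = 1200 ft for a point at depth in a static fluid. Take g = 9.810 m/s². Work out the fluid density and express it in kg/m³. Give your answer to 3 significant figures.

698 kg/m³

Rearranging P = ρ·g·h for ρ: ρ = P/(g·h).
P = 363 psi = 2.503×10^6 Pa; h = 1200 ft = 365.8 m; g = 9.810 m/s².
ρ = 697.5 kg/m³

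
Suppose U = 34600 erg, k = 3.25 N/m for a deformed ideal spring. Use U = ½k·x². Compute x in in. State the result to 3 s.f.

1.82 in

Rearranging U = ½k·x² for x: x = √(2U/k).
U = 34600 erg = 0.003460 J; k = 3.25 N/m.
x = 0.04614 m
0.04614 m × (1 in / 0.02540 m) = 1.817 in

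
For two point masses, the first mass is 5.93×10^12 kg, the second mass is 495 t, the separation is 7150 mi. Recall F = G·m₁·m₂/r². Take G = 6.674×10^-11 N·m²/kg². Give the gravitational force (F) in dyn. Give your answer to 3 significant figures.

F is given directly by: F = Gm₁m₂/r².
m₁ = 5.93×10^12 kg; m₂ = 495 t = 4.950×10^5 kg; r = 7150 mi = 1.151×10^7 m; G = 6.674×10^-11 N·m²/kg².
F = 1.480×10^-6 N
1.480×10^-6 N × (1 dyn / 1.000×10^-5 N) = 0.1480 dyn

0.148 dyn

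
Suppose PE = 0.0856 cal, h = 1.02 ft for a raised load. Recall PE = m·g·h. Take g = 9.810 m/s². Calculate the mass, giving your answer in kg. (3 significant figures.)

0.117 kg

Rearranging PE = m·g·h for m: m = PE/(g·h).
PE = 0.0856 cal = 0.3582 J; h = 1.02 ft = 0.3109 m; g = 9.810 m/s².
m = 0.1174 kg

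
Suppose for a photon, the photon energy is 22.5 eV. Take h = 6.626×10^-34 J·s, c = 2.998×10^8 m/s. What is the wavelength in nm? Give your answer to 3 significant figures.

55.1 nm

Solving E = h·c/λ for λ: λ = hc/E.
E = 22.5 eV = 3.605×10^-18 J; h = 6.626×10^-34 J·s; c = 2.998×10^8 m/s.
λ = 5.510×10^-8 m
5.510×10^-8 m × (1 nm / 1.000×10^-9 m) = 55.10 nm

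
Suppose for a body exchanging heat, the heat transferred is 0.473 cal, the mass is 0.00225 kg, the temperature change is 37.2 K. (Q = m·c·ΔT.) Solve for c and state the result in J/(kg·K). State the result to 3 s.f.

23.6 J/(kg·K)

Solving Q = m·c·ΔT for c: c = Q/(m·ΔT).
Q = 0.473 cal = 1.979 J; m = 0.00225 kg; ΔT = 37.2 K.
c = 23.64 J/(kg·K)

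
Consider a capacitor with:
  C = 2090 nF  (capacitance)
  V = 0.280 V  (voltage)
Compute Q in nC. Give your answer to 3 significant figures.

Solving C = Q/V for Q: Q = CV.
C = 2090 nF = 2.090×10^-6 F; V = 0.280 V.
Q = 5.852×10^-7 C  (the unit combination reduces to A·s = C)
5.852×10^-7 C × (1 nC / 1.000×10^-9 C) = 585.2 nC

585 nC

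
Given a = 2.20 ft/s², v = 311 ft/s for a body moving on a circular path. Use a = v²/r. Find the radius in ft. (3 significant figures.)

44000 ft

Rearranging a = v²/r for r: r = v²/a.
a = 2.20 ft/s² = 0.6706 m/s²; v = 311 ft/s = 94.79 m/s.
r = 13400 m
13400 m × (1 ft / 0.3048 m) = 43964 ft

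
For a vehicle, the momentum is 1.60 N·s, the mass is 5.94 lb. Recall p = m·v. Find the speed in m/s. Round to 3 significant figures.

0.594 m/s

Rearranging: v = p/m.
p = 1.60 N·s = 1.600 kg·m/s; m = 5.94 lb = 2.694 kg.
v = 0.5938 m/s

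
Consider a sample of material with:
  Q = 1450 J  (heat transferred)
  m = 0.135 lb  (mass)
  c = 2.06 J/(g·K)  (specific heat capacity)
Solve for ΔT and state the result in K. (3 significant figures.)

Rearranging: ΔT = Q/(m·c).
Q = 1450 J; m = 0.135 lb = 0.06123 kg; c = 2.06 J/(g·K) = 2060 J/(kg·K).
ΔT = 11.49 K

11.5 K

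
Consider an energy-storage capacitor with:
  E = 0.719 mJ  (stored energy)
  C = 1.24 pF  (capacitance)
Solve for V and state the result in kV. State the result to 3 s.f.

34.1 kV

Solving E = ½C·V² for V: V = √(2E/C).
E = 0.719 mJ = 7.190×10^-4 J; C = 1.24 pF = 1.240×10^-12 F.
V = 34054 V
34054 V × (1 kV / 1000 V) = 34.05 kV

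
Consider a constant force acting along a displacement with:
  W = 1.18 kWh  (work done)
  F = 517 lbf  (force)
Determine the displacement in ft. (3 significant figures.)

6060 ft

Solving W = F·d for d: d = W/F.
W = 1.18 kWh = 4.248×10^6 J; F = 517 lbf = 2300 N.
d = 1847 m
1847 m × (1 ft / 0.3048 m) = 6060 ft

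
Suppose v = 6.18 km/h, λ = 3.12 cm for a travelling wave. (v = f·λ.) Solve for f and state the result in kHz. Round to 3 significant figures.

0.0550 kHz

Rearranging v = f·λ for f: f = v/λ.
v = 6.18 km/h = 1.717 m/s; λ = 3.12 cm = 0.03120 m.
f = 55.02 Hz
55.02 Hz × (1 kHz / 1000 Hz) = 0.05502 kHz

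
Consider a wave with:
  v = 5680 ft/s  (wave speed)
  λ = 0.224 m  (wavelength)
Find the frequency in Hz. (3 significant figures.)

7730 Hz

Solving v = f·λ for f: f = v/λ.
v = 5680 ft/s = 1731 m/s; λ = 0.224 m.
f = 7729 Hz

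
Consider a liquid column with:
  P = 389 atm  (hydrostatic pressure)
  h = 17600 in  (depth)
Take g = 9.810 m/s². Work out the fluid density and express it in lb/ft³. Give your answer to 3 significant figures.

561 lb/ft³

Rearranging: ρ = P/(g·h).
P = 389 atm = 3.942×10^7 Pa; h = 17600 in = 447.0 m; g = 9.810 m/s².
ρ = 8988 kg/m³
8988 kg/m³ × (1 lb/ft³ / 16.02 kg/m³) = 561.1 lb/ft³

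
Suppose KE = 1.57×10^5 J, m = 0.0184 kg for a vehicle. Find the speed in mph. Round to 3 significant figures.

Rearranging: v = √(2·KE/m).
KE = 1.57×10^5 J; m = 0.0184 kg.
v = 4131 m/s
4131 m/s × (1 mph / 0.4470 m/s) = 9241 mph

9240 mph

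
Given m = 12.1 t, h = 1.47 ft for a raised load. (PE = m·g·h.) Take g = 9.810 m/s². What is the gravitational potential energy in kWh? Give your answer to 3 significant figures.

PE is given directly by: PE = mgh.
m = 12.1 t = 12100 kg; h = 1.47 ft = 0.4481 m; g = 9.810 m/s².
PE = 53185 J  (the unit combination reduces to kg·m²/s² = J)
53185 J × (1 kWh / 3.600×10^6 J) = 0.01477 kWh

0.0148 kWh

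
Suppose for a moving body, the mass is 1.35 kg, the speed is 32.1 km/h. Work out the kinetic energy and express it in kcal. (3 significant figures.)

0.0128 kcal

KE is given directly by: KE = ½mv².
m = 1.35 kg; v = 32.1 km/h = 8.917 m/s.
KE = 53.67 J  (the unit combination reduces to kg·m²/s² = J)
53.67 J × (1 kcal / 4184 J) = 0.01283 kcal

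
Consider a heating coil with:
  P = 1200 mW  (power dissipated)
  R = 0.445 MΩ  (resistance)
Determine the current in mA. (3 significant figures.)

1.64 mA

Rearranging P = I²R for I: I = √(P/R).
P = 1200 mW = 1.200 W; R = 0.445 MΩ = 4.450×10^5 Ω.
I = 0.001642 A
0.001642 A × (1 mA / 0.001000 A) = 1.642 mA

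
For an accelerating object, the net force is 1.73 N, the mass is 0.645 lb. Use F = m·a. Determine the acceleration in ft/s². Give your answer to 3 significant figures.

From Newton's second law: a = F/m.
F = 1.73 N; m = 0.645 lb = 0.2926 kg.
a = 5.913 m/s²
5.913 m/s² × (1 ft/s² / 0.3048 m/s²) = 19.40 ft/s²

19.4 ft/s²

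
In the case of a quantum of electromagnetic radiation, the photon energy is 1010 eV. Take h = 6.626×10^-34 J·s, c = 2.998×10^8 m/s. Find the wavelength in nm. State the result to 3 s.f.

1.23 nm

Rearranging: λ = hc/E.
E = 1010 eV = 1.618×10^-16 J; h = 6.626×10^-34 J·s; c = 2.998×10^8 m/s.
λ = 1.228×10^-9 m
1.228×10^-9 m × (1 nm / 1.000×10^-9 m) = 1.228 nm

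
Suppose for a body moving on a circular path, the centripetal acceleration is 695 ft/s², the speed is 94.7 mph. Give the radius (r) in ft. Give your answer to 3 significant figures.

Rearranging: r = v²/a.
a = 695 ft/s² = 211.8 m/s²; v = 94.7 mph = 42.33 m/s.
r = 8.460 m
8.460 m × (1 ft / 0.3048 m) = 27.76 ft

27.8 ft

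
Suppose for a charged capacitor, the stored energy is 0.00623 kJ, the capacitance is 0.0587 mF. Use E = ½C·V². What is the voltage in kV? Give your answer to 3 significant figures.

0.461 kV

Rearranging E = ½C·V² for V: V = √(2E/C).
E = 0.00623 kJ = 6.230 J; C = 0.0587 mF = 5.870×10^-5 F.
V = 460.7 V  (the unit combination reduces to kg·m²/(A·s³) = V)
460.7 V × (1 kV / 1000 V) = 0.4607 kV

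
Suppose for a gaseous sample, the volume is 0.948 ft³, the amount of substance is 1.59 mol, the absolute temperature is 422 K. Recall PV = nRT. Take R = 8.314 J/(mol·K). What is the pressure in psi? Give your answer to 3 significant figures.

Directly: P = nRT/V.
V = 0.948 ft³ = 0.02684 m³; n = 1.59 mol; T = 422 K; R = 8.314 J/(mol·K).
P = 2.078×10^5 Pa  (the unit combination reduces to kg/(m·s²) = Pa)
2.078×10^5 Pa × (1 psi / 6895 Pa) = 30.14 psi

30.1 psi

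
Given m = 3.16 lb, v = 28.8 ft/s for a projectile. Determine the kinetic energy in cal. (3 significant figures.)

13.2 cal

Directly: KE = ½mv².
m = 3.16 lb = 1.433 kg; v = 28.8 ft/s = 8.778 m/s.
KE = 55.23 J
55.23 J × (1 cal / 4.184 J) = 13.20 cal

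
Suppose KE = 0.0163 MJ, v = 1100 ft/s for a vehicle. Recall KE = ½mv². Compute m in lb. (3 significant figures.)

0.639 lb

Solving KE = ½mv² for m: m = 2·KE/v².
KE = 0.0163 MJ = 16300 J; v = 1100 ft/s = 335.3 m/s.
m = 0.2900 kg
0.2900 kg × (1 lb / 0.4536 kg) = 0.6393 lb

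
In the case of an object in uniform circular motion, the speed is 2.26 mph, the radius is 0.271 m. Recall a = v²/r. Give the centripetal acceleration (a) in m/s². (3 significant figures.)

a is given directly by: a = v²/r.
v = 2.26 mph = 1.010 m/s; r = 0.271 m.
a = 3.767 m/s²

3.77 m/s²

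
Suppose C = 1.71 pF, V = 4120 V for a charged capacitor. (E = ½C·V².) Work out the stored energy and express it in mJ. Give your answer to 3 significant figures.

0.0145 mJ

Directly: E = ½CV².
C = 1.71 pF = 1.710×10^-12 F; V = 4120 V.
E = 1.451×10^-5 J
1.451×10^-5 J × (1 mJ / 0.001000 J) = 0.01451 mJ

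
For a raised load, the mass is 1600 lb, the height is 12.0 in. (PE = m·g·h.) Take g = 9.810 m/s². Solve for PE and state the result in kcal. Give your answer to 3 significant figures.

0.519 kcal

PE is given directly by: PE = mgh.
m = 1600 lb = 725.7 kg; h = 12.0 in = 0.3048 m; g = 9.810 m/s².
PE = 2170 J
2170 J × (1 kcal / 4184 J) = 0.5187 kcal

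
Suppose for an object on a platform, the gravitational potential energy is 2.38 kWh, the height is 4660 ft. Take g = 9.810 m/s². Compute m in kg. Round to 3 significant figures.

615 kg

Rearranging: m = PE/(g·h).
PE = 2.38 kWh = 8.568×10^6 J; h = 4660 ft = 1420 m; g = 9.810 m/s².
m = 614.9 kg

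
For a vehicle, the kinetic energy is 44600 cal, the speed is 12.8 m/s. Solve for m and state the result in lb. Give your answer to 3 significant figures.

Rearranging: m = 2·KE/v².
KE = 44600 cal = 1.866×10^5 J; v = 12.8 m/s.
m = 2278 kg
2278 kg × (1 lb / 0.4536 kg) = 5022 lb

5020 lb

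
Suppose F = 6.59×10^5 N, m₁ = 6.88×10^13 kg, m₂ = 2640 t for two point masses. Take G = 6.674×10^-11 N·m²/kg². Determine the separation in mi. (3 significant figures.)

Rearranging F = G·m₁·m₂/r² for r: r = √(G·m₁m₂/F).
F = 6.59×10^5 N; m₁ = 6.88×10^13 kg; m₂ = 2640 t = 2.640×10^6 kg; G = 6.674×10^-11 N·m²/kg².
r = 135.6 m
135.6 m × (1 mi / 1609 m) = 0.08427 mi

0.0843 mi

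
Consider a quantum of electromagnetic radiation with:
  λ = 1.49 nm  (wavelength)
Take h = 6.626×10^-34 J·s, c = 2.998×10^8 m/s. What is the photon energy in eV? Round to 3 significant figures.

832 eV

Directly: E = hc/λ.
λ = 1.49 nm = 1.490×10^-9 m; h = 6.626×10^-34 J·s; c = 2.998×10^8 m/s.
E = 1.333×10^-16 J
1.333×10^-16 J × (1 eV / 1.602×10^-19 J) = 832.1 eV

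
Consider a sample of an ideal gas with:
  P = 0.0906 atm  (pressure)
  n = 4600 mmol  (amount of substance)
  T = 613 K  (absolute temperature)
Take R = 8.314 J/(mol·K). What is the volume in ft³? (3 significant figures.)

90.2 ft³

Solving PV = nRT for V: V = nRT/P.
P = 0.0906 atm = 9180 Pa; n = 4600 mmol = 4.600 mol; T = 613 K; R = 8.314 J/(mol·K).
V = 2.554 m³
2.554 m³ × (1 ft³ / 0.02832 m³) = 90.19 ft³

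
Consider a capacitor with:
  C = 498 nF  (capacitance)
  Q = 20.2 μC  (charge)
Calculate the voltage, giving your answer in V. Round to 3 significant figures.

Rearranging: V = Q/C.
C = 498 nF = 4.980×10^-7 F; Q = 20.2 μC = 2.020×10^-5 C.
V = 40.56 V

40.6 V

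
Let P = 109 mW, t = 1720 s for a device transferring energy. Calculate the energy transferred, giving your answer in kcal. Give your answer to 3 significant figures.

Solving P = W/t for W: W = P·t.
P = 109 mW = 0.1090 W; t = 1720 s.
W = 187.5 J
187.5 J × (1 kcal / 4184 J) = 0.04481 kcal

0.0448 kcal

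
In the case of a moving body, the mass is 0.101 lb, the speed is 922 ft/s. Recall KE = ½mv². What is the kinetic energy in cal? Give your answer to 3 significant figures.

KE is given directly by: KE = ½mv².
m = 0.101 lb = 0.04581 kg; v = 922 ft/s = 281.0 m/s.
KE = 1809 J  (the unit combination reduces to kg·m²/s² = J)
1809 J × (1 cal / 4.184 J) = 432.4 cal

432 cal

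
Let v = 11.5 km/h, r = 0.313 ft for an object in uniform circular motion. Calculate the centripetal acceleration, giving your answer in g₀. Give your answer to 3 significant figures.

10.9 g₀

a is given directly by: a = v²/r.
v = 11.5 km/h = 3.194 m/s; r = 0.313 ft = 0.09540 m.
a = 107.0 m/s²
107.0 m/s² × (1 g₀ / 9.807 m/s²) = 10.91 g₀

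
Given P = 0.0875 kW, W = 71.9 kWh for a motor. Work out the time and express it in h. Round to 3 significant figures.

822 h

Rearranging P = W/t for t: t = W/P.
P = 0.0875 kW = 87.50 W; W = 71.9 kWh = 2.588×10^8 J.
t = 2.958×10^6 s
2.958×10^6 s × (1 h / 3600 s) = 821.7 h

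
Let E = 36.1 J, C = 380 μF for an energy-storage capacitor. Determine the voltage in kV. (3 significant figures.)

Rearranging: V = √(2E/C).
E = 36.1 J; C = 380 μF = 3.800×10^-4 F.
V = 435.9 V
435.9 V × (1 kV / 1000 V) = 0.4359 kV

0.436 kV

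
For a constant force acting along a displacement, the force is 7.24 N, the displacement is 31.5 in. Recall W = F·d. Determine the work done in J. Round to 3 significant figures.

W is given directly by: W = F·d.
F = 7.24 N; d = 31.5 in = 0.8001 m.
W = 5.793 J

5.79 J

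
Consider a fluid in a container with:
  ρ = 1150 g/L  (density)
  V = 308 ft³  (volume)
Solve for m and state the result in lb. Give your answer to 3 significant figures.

Rearranging ρ = m/V for m: m = ρV.
ρ = 1150 g/L = 1150 kg/m³; V = 308 ft³ = 8.722 m³.
m = 10030 kg
10030 kg × (1 lb / 0.4536 kg) = 22112 lb

22100 lb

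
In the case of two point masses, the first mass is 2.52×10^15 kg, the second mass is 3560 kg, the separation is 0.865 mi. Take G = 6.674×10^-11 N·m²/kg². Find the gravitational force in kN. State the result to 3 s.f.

0.309 kN

Directly: F = Gm₁m₂/r².
m₁ = 2.52×10^15 kg; m₂ = 3560 kg; r = 0.865 mi = 1392 m; G = 6.674×10^-11 N·m²/kg².
F = 309.0 N
309.0 N × (1 kN / 1000 N) = 0.3090 kN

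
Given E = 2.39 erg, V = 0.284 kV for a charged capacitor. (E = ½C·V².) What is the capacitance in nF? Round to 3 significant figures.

Rearranging E = ½C·V² for C: C = 2E/V².
E = 2.39 erg = 2.390×10^-7 J; V = 0.284 kV = 284.0 V.
C = 5.926×10^-12 F
5.926×10^-12 F × (1 nF / 1.000×10^-9 F) = 0.005926 nF

0.00593 nF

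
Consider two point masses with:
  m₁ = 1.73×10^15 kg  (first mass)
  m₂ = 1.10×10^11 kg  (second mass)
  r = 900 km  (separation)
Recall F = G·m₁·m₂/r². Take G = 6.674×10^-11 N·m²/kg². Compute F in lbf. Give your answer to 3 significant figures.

From Newton's law of gravitation: F = Gm₁m₂/r².
m₁ = 1.73×10^15 kg; m₂ = 1.10×10^11 kg; r = 900 km = 9.000×10^5 m; G = 6.674×10^-11 N·m²/kg².
F = 15680 N  (the unit combination reduces to kg·m/s² = N)
15680 N × (1 lbf / 4.448 N) = 3525 lbf

3520 lbf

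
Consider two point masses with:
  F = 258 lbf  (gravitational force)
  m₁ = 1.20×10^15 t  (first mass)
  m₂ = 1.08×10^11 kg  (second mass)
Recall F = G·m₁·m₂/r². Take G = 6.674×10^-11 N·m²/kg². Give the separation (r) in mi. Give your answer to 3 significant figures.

53900 mi

From Newton's law of gravitation: r = √(G·m₁m₂/F).
F = 258 lbf = 1148 N; m₁ = 1.20×10^15 t = 1.200×10^18 kg; m₂ = 1.08×10^11 kg; G = 6.674×10^-11 N·m²/kg².
r = 8.681×10^7 m
8.681×10^7 m × (1 mi / 1609 m) = 53944 mi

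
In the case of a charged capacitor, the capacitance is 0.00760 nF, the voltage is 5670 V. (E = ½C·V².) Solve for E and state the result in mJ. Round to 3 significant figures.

Directly: E = ½CV².
C = 0.00760 nF = 7.600×10^-12 F; V = 5670 V.
E = 1.222×10^-4 J
1.222×10^-4 J × (1 mJ / 0.001000 J) = 0.1222 mJ

0.122 mJ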